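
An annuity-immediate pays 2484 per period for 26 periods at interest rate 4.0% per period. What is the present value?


PV = PMT * (1 - (1+i)^(-n)) / i
= 2484 * (1 - (1+0.04)^(-26)) / 0.04
= 2484 * (1 - 0.360689) / 0.04
= 2484 * 15.982769
= 39701.1986


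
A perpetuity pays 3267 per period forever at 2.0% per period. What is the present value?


PV = PMT / i
= 3267 / 0.02
= 163350.0


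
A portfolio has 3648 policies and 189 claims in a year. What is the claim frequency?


frequency = claims / policies
= 189 / 3648
= 0.0518


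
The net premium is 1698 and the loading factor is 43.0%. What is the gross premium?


Gross = net * (1 + loading)
= 1698 * (1 + 0.43)
= 1698 * 1.43
= 2428.14


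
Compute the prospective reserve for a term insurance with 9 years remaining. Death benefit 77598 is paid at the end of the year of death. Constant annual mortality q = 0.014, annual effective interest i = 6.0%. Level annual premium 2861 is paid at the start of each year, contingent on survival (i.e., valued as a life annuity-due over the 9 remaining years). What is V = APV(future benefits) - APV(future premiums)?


v = 1/(1+i) = 0.943396
APV(future benefits) per unit = sum_{k=0}^{8} k_p_x * q * v^(k+1) = 0.090553
APV(future benefits) = 77598 * 0.090553 = 7026.7409
Life annuity-due factor ä_{x:9} = sum_{k=0}^{8} k_p_x * v^k = 6.856165
APV(future premiums) = 2861 * 6.856165 = 19615.4872
V = 7026.7409 - 19615.4872
= -12588.7463


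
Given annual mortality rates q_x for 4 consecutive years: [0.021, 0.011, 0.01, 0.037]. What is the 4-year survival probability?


p_k = 1 - q_k for each year
Survival = product of (1 - q_k)
= 0.979 * 0.989 * 0.99 * 0.963
= 0.9231


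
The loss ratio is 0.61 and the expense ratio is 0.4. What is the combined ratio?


Combined ratio = loss ratio + expense ratio
= 0.61 + 0.4
= 1.01


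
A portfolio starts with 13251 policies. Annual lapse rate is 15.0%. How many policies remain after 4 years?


remaining = initial * (1 - lapse)^years
= 13251 * (1 - 0.15)^4
= 13251 * 0.522006
= 6917.1048


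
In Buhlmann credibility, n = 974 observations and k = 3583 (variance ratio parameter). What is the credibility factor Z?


Z = n / (n + k)
= 974 / (974 + 3583)
= 974 / 4557
= 0.2137


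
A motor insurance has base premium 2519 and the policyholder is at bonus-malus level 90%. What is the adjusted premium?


adjusted = base * BM_level / 100
= 2519 * 90 / 100
= 2519 * 0.9
= 2267.1


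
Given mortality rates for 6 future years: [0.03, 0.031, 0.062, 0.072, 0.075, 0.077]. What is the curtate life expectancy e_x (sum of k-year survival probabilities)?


e_x = sum_{k=1}^{n} k_p_x
k_p_x values:
  1_p_x = 0.97
  2_p_x = 0.93993
  3_p_x = 0.881654
  4_p_x = 0.818175
  5_p_x = 0.756812
  6_p_x = 0.698538
e_x = 5.0651


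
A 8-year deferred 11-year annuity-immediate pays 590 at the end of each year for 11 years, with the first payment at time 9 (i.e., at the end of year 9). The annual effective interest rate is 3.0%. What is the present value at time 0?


PV at time 8 of the 11-year annuity-immediate:
a_n = 590 * (1-(1+0.03)^(-11))/0.03 = 5459.0482
Discount back 8 years to time 0:
PV = 5459.0482 * (1+0.03)^(-8)
= 5459.0482 * 0.789409
= 4309.4231


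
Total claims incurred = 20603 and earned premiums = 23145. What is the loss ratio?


Loss ratio = claims / premiums
= 20603 / 23145
= 0.8902


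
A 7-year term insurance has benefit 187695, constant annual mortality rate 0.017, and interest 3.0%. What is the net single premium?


NSP = benefit * sum_{k=0}^{n-1} k_p_x * q * v^(k+1)
With constant q=0.017, v=0.970874
Sum = 0.100868
NSP = 187695 * 0.100868
= 18932.3402


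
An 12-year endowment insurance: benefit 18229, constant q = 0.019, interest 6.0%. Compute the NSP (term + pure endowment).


Term component = 2653.3892
Pure endowment = 12_p_x * v^12 * benefit = 0.79438 * 0.496969 * 18229 = 7196.4871
NSP = 9849.8763


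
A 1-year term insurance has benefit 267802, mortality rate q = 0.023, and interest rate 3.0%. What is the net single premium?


NSP = benefit * q * v
v = 1/(1+i) = 0.970874
NSP = 267802 * 0.023 * 0.970874
= 5980.0447


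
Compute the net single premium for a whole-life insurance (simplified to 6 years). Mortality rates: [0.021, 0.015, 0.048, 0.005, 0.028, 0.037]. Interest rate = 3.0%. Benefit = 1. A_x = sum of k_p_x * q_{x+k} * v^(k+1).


v = 0.970874
Year 0: k_p_x=1.0, q=0.021, term=0.020388
Year 1: k_p_x=0.979, q=0.015, term=0.013842
Year 2: k_p_x=0.964315, q=0.048, term=0.042359
Year 3: k_p_x=0.918028, q=0.005, term=0.004078
Year 4: k_p_x=0.913438, q=0.028, term=0.022062
Year 5: k_p_x=0.887861, q=0.037, term=0.027512
A_x = 0.1302


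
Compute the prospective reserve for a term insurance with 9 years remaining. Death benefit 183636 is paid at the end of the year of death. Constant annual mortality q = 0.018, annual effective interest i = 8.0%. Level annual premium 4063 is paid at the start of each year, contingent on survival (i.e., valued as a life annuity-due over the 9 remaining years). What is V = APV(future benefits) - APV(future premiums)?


v = 1/(1+i) = 0.925926
APV(future benefits) per unit = sum_{k=0}^{8} k_p_x * q * v^(k+1) = 0.105648
APV(future benefits) = 183636 * 0.105648 = 19400.7883
Life annuity-due factor ä_{x:9} = sum_{k=0}^{8} k_p_x * v^k = 6.338884
APV(future premiums) = 4063 * 6.338884 = 25754.8856
V = 19400.7883 - 25754.8856
= -6354.0973


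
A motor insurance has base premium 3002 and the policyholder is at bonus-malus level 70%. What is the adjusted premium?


adjusted = base * BM_level / 100
= 3002 * 70 / 100
= 3002 * 0.7
= 2101.4


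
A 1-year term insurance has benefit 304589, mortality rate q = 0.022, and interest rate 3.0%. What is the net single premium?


NSP = benefit * q * v
v = 1/(1+i) = 0.970874
NSP = 304589 * 0.022 * 0.970874
= 6505.7845


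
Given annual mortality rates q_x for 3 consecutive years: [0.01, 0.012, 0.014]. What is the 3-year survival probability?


p_k = 1 - q_k for each year
Survival = product of (1 - q_k)
= 0.99 * 0.988 * 0.986
= 0.9644


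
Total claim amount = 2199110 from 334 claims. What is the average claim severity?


severity = total / number
= 2199110 / 334
= 6584.1617


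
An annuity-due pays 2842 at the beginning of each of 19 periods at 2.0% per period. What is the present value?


PV_due = PMT * (1-(1+i)^(-n))/i * (1+i)
PV_immediate = 44558.189
PV_due = 44558.189 * 1.02
= 45449.3528


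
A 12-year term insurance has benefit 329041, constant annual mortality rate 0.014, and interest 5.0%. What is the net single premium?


NSP = benefit * sum_{k=0}^{n-1} k_p_x * q * v^(k+1)
With constant q=0.014, v=0.952381
Sum = 0.115901
NSP = 329041 * 0.115901
= 38136.2294


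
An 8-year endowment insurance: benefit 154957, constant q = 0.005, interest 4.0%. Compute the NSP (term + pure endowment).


Term component = 5131.3322
Pure endowment = 8_p_x * v^8 * benefit = 0.960693 * 0.73069 * 154957 = 108775.0099
NSP = 113906.3421


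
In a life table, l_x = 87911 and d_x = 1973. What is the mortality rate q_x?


q_x = d_x / l_x
= 1973 / 87911
= 0.0224


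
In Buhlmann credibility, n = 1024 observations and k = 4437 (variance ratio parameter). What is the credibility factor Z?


Z = n / (n + k)
= 1024 / (1024 + 4437)
= 1024 / 5461
= 0.1875


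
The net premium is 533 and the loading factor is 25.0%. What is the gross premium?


Gross = net * (1 + loading)
= 533 * (1 + 0.25)
= 533 * 1.25
= 666.25


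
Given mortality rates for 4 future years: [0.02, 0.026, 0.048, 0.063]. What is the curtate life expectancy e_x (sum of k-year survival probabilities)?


e_x = sum_{k=1}^{n} k_p_x
k_p_x values:
  1_p_x = 0.98
  2_p_x = 0.95452
  3_p_x = 0.908703
  4_p_x = 0.851455
e_x = 3.6947


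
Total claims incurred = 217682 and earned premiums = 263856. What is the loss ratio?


Loss ratio = claims / premiums
= 217682 / 263856
= 0.825


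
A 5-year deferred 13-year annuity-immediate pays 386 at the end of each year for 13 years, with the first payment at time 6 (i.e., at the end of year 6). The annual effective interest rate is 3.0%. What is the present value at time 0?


PV at time 5 of the 13-year annuity-immediate:
a_n = 386 * (1-(1+0.03)^(-13))/0.03 = 4105.0928
Discount back 5 years to time 0:
PV = 4105.0928 * (1+0.03)^(-5)
= 4105.0928 * 0.862609
= 3541.0891


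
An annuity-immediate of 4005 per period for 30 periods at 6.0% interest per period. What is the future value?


FV = PMT * ((1+i)^n - 1) / i
= 4005 * ((1.06)^30 - 1) / 0.06
= 4005 * (5.743491 - 1) / 0.06
= 316628.0358


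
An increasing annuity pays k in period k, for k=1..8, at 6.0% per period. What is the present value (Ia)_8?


(Ia)_n = sum_{k=1}^{n} k * v^k, v = 1/(1+i)
v = 0.943396
Sum computed term by term:
(Ia)_8 = 26.0514


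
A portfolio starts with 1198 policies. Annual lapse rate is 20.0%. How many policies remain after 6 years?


remaining = initial * (1 - lapse)^years
= 1198 * (1 - 0.2)^6
= 1198 * 0.262144
= 314.0485


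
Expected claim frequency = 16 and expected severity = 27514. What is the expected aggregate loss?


E[S] = E[N] * E[X]
= 16 * 27514
= 440224


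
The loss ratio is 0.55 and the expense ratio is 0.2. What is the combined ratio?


Combined ratio = loss ratio + expense ratio
= 0.55 + 0.2
= 0.75


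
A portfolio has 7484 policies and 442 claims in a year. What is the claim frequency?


frequency = claims / policies
= 442 / 7484
= 0.0591


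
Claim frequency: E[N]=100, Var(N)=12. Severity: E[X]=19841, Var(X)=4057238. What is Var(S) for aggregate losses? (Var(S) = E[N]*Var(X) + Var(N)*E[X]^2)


Var(S) = E[N]*Var(X) + Var(N)*E[X]^2
= 100*4057238 + 12*19841^2
= 405723800 + 4723983372
= 5.1297e+09


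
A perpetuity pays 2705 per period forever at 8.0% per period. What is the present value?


PV = PMT / i
= 2705 / 0.08
= 33812.5


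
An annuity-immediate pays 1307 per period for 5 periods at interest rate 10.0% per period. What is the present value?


PV = PMT * (1 - (1+i)^(-n)) / i
= 1307 * (1 - (1+0.1)^(-5)) / 0.1
= 1307 * (1 - 0.620921) / 0.1
= 1307 * 3.790787
= 4954.5583


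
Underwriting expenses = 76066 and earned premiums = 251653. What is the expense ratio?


Expense ratio = expenses / premiums
= 76066 / 251653
= 0.3023


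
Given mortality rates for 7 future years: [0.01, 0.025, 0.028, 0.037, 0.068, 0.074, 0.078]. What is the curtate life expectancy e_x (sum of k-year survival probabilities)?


e_x = sum_{k=1}^{n} k_p_x
k_p_x values:
  1_p_x = 0.99
  2_p_x = 0.96525
  3_p_x = 0.938223
  4_p_x = 0.903509
  5_p_x = 0.84207
  6_p_x = 0.779757
  7_p_x = 0.718936
e_x = 6.1377


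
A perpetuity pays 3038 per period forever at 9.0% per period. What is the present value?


PV = PMT / i
= 3038 / 0.09
= 33755.5556


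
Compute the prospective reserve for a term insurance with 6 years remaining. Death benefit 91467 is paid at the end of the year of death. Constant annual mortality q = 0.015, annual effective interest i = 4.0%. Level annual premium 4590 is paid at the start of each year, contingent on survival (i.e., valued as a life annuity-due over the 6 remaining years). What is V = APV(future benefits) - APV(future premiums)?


v = 1/(1+i) = 0.961538
APV(future benefits) per unit = sum_{k=0}^{5} k_p_x * q * v^(k+1) = 0.075873
APV(future benefits) = 91467 * 0.075873 = 6939.8313
Life annuity-due factor ä_{x:6} = sum_{k=0}^{5} k_p_x * v^k = 5.260494
APV(future premiums) = 4590 * 5.260494 = 24145.669
V = 6939.8313 - 24145.669
= -17205.8377


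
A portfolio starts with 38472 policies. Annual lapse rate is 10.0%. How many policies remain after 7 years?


remaining = initial * (1 - lapse)^years
= 38472 * (1 - 0.1)^7
= 38472 * 0.478297
= 18401.0383


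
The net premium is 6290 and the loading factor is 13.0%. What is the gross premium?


Gross = net * (1 + loading)
= 6290 * (1 + 0.13)
= 6290 * 1.13
= 7107.7


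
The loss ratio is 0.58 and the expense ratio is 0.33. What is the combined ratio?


Combined ratio = loss ratio + expense ratio
= 0.58 + 0.33
= 0.91


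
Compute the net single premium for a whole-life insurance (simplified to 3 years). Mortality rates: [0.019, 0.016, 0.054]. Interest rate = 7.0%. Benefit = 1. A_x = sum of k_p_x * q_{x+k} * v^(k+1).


v = 0.934579
Year 0: k_p_x=1.0, q=0.019, term=0.017757
Year 1: k_p_x=0.981, q=0.016, term=0.013709
Year 2: k_p_x=0.965304, q=0.054, term=0.042551
A_x = 0.074


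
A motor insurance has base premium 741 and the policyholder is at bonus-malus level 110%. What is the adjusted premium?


adjusted = base * BM_level / 100
= 741 * 110 / 100
= 741 * 1.1
= 815.1


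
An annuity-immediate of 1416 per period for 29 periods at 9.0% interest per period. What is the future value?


FV = PMT * ((1+i)^n - 1) / i
= 1416 * ((1.09)^29 - 1) / 0.09
= 1416 * (12.172182 - 1) / 0.09
= 175775.6648


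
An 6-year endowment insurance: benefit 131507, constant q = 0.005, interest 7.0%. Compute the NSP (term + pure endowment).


Term component = 3098.3034
Pure endowment = 6_p_x * v^6 * benefit = 0.970373 * 0.666342 * 131507 = 85032.4493
NSP = 88130.7527


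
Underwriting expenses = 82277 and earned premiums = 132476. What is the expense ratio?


Expense ratio = expenses / premiums
= 82277 / 132476
= 0.6211


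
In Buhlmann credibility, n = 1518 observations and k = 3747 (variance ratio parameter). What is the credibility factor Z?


Z = n / (n + k)
= 1518 / (1518 + 3747)
= 1518 / 5265
= 0.2883


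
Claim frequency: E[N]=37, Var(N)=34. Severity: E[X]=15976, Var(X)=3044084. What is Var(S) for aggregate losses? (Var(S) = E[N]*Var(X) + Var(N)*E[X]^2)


Var(S) = E[N]*Var(X) + Var(N)*E[X]^2
= 37*3044084 + 34*15976^2
= 112631108 + 8677907584
= 8.7905e+09


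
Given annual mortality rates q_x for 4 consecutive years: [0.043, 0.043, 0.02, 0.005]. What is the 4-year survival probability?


p_k = 1 - q_k for each year
Survival = product of (1 - q_k)
= 0.957 * 0.957 * 0.98 * 0.995
= 0.893


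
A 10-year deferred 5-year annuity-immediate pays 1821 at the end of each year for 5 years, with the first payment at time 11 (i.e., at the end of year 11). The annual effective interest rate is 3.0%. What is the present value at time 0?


PV at time 10 of the 5-year annuity-immediate:
a_n = 1821 * (1-(1+0.03)^(-5))/0.03 = 8339.6468
Discount back 10 years to time 0:
PV = 8339.6468 * (1+0.03)^(-10)
= 8339.6468 * 0.744094
= 6205.4804


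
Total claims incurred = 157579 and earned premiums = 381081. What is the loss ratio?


Loss ratio = claims / premiums
= 157579 / 381081
= 0.4135


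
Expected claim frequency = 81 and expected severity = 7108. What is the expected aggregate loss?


E[S] = E[N] * E[X]
= 81 * 7108
= 575748


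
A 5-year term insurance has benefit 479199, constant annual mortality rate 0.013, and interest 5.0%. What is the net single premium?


NSP = benefit * sum_{k=0}^{n-1} k_p_x * q * v^(k+1)
With constant q=0.013, v=0.952381
Sum = 0.054909
NSP = 479199 * 0.054909
= 26312.1912


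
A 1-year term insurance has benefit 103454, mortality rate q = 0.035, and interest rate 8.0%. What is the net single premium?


NSP = benefit * q * v
v = 1/(1+i) = 0.925926
NSP = 103454 * 0.035 * 0.925926
= 3352.6759


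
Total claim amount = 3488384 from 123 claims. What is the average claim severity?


severity = total / number
= 3488384 / 123
= 28360.8455


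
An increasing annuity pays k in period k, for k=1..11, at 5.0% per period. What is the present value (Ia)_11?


(Ia)_n = sum_{k=1}^{n} k * v^k, v = 1/(1+i)
v = 0.952381
Sum computed term by term:
(Ia)_11 = 45.8053


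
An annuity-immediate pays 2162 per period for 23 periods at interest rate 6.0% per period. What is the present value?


PV = PMT * (1 - (1+i)^(-n)) / i
= 2162 * (1 - (1+0.06)^(-23)) / 0.06
= 2162 * (1 - 0.261797) / 0.06
= 2162 * 12.303379
= 26599.9054


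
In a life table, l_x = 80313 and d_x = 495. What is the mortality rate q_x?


q_x = d_x / l_x
= 495 / 80313
= 0.0062


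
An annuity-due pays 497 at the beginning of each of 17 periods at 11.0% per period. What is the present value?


PV_due = PMT * (1-(1+i)^(-n))/i * (1+i)
PV_immediate = 3751.7508
PV_due = 3751.7508 * 1.11
= 4164.4434


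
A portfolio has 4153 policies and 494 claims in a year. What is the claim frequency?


frequency = claims / policies
= 494 / 4153
= 0.119


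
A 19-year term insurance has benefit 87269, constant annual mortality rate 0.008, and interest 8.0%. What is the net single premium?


NSP = benefit * sum_{k=0}^{n-1} k_p_x * q * v^(k+1)
With constant q=0.008, v=0.925926
Sum = 0.072826
NSP = 87269 * 0.072826
= 6355.4338


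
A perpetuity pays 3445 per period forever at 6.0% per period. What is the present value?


PV = PMT / i
= 3445 / 0.06
= 57416.6667


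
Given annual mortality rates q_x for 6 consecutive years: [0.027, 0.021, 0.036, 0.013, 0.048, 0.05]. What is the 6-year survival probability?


p_k = 1 - q_k for each year
Survival = product of (1 - q_k)
= 0.973 * 0.979 * 0.964 * 0.987 * 0.952 * 0.95
= 0.8197


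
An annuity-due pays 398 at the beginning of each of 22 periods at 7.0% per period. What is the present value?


PV_due = PMT * (1-(1+i)^(-n))/i * (1+i)
PV_immediate = 4402.3737
PV_due = 4402.3737 * 1.07
= 4710.5399


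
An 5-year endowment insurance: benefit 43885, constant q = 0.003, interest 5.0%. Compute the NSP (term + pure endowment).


Term component = 566.7535
Pure endowment = 5_p_x * v^5 * benefit = 0.98509 * 0.783526 * 43885 = 33872.3555
NSP = 34439.109


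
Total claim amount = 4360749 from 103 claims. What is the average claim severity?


severity = total / number
= 4360749 / 103
= 42337.3689


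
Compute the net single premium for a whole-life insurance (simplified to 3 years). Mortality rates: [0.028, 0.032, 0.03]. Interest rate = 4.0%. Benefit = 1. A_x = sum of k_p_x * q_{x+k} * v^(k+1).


v = 0.961538
Year 0: k_p_x=1.0, q=0.028, term=0.026923
Year 1: k_p_x=0.972, q=0.032, term=0.028757
Year 2: k_p_x=0.940896, q=0.03, term=0.025094
A_x = 0.0808


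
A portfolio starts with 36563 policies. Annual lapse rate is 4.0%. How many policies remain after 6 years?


remaining = initial * (1 - lapse)^years
= 36563 * (1 - 0.04)^6
= 36563 * 0.782758
= 28619.9731


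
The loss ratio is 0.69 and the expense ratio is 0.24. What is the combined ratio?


Combined ratio = loss ratio + expense ratio
= 0.69 + 0.24
= 0.93


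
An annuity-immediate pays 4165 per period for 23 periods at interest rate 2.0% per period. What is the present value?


PV = PMT * (1 - (1+i)^(-n)) / i
= 4165 * (1 - (1+0.02)^(-23)) / 0.02
= 4165 * (1 - 0.634156) / 0.02
= 4165 * 18.292204
= 76187.0301


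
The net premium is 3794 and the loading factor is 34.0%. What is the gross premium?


Gross = net * (1 + loading)
= 3794 * (1 + 0.34)
= 3794 * 1.34
= 5083.96


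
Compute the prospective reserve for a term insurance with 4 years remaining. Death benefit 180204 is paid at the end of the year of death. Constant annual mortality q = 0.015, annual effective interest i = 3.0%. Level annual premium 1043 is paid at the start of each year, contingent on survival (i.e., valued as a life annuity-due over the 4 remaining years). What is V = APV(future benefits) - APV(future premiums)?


v = 1/(1+i) = 0.970874
APV(future benefits) per unit = sum_{k=0}^{3} k_p_x * q * v^(k+1) = 0.054545
APV(future benefits) = 180204 * 0.054545 = 9829.2072
Life annuity-due factor ä_{x:4} = sum_{k=0}^{3} k_p_x * v^k = 3.745416
APV(future premiums) = 1043 * 3.745416 = 3906.4686
V = 9829.2072 - 3906.4686
= 5922.7386


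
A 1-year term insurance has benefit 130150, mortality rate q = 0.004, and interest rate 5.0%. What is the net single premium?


NSP = benefit * q * v
v = 1/(1+i) = 0.952381
NSP = 130150 * 0.004 * 0.952381
= 495.8095


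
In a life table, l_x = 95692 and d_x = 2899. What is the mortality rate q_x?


q_x = d_x / l_x
= 2899 / 95692
= 0.0303


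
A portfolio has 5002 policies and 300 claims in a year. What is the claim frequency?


frequency = claims / policies
= 300 / 5002
= 0.06


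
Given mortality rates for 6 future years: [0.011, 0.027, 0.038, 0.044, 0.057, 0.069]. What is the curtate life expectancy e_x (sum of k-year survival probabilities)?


e_x = sum_{k=1}^{n} k_p_x
k_p_x values:
  1_p_x = 0.989
  2_p_x = 0.962297
  3_p_x = 0.92573
  4_p_x = 0.884998
  5_p_x = 0.834553
  6_p_x = 0.776969
e_x = 5.3735


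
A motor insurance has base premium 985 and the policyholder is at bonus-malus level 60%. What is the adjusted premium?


adjusted = base * BM_level / 100
= 985 * 60 / 100
= 985 * 0.6
= 591.0


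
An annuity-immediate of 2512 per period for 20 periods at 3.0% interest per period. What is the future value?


FV = PMT * ((1+i)^n - 1) / i
= 2512 * ((1.03)^20 - 1) / 0.03
= 2512 * (1.806111 - 1) / 0.03
= 67498.3807


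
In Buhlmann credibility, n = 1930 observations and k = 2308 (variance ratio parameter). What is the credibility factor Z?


Z = n / (n + k)
= 1930 / (1930 + 2308)
= 1930 / 4238
= 0.4554


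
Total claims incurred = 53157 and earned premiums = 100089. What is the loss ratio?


Loss ratio = claims / premiums
= 53157 / 100089
= 0.5311


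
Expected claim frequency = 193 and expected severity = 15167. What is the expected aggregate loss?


E[S] = E[N] * E[X]
= 193 * 15167
= 2.9272e+06


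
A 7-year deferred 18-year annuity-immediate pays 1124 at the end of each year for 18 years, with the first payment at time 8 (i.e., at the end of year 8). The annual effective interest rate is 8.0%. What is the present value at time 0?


PV at time 7 of the 18-year annuity-immediate:
a_n = 1124 * (1-(1+0.08)^(-18))/0.08 = 10534.0011
Discount back 7 years to time 0:
PV = 10534.0011 * (1+0.08)^(-7)
= 10534.0011 * 0.58349
= 6146.4885


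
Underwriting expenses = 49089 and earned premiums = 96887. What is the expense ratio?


Expense ratio = expenses / premiums
= 49089 / 96887
= 0.5067


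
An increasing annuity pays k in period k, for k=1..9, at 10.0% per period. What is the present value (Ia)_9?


(Ia)_n = sum_{k=1}^{n} k * v^k, v = 1/(1+i)
v = 0.909091
Sum computed term by term:
(Ia)_9 = 25.1805


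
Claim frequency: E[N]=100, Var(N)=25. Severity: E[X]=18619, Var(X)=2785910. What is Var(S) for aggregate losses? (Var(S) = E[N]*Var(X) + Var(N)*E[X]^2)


Var(S) = E[N]*Var(X) + Var(N)*E[X]^2
= 100*2785910 + 25*18619^2
= 278591000 + 8666679025
= 8.9453e+09


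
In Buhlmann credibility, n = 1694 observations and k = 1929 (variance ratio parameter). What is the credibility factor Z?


Z = n / (n + k)
= 1694 / (1694 + 1929)
= 1694 / 3623
= 0.4676


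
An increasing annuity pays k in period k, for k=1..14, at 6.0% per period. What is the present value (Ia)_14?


(Ia)_n = sum_{k=1}^{n} k * v^k, v = 1/(1+i)
v = 0.943396
Sum computed term by term:
(Ia)_14 = 61.0078


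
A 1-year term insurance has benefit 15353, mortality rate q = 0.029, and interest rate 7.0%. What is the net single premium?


NSP = benefit * q * v
v = 1/(1+i) = 0.934579
NSP = 15353 * 0.029 * 0.934579
= 416.1093


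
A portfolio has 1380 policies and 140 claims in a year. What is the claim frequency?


frequency = claims / policies
= 140 / 1380
= 0.1014


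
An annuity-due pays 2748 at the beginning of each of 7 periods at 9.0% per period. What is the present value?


PV_due = PMT * (1-(1+i)^(-n))/i * (1+i)
PV_immediate = 13830.5544
PV_due = 13830.5544 * 1.09
= 15075.3043


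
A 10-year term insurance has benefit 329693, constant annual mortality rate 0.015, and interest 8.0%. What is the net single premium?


NSP = benefit * sum_{k=0}^{n-1} k_p_x * q * v^(k+1)
With constant q=0.015, v=0.925926
Sum = 0.095018
NSP = 329693 * 0.095018
= 31326.6545


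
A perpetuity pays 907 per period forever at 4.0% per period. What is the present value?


PV = PMT / i
= 907 / 0.04
= 22675.0


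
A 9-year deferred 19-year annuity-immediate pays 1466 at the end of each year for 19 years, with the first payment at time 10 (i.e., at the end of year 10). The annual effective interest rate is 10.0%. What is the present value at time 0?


PV at time 9 of the 19-year annuity-immediate:
a_n = 1466 * (1-(1+0.1)^(-19))/0.1 = 12262.9729
Discount back 9 years to time 0:
PV = 12262.9729 * (1+0.1)^(-9)
= 12262.9729 * 0.424098
= 5200.6976


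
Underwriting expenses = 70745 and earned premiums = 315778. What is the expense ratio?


Expense ratio = expenses / premiums
= 70745 / 315778
= 0.224


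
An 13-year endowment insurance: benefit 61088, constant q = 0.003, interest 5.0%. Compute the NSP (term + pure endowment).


Term component = 1694.3032
Pure endowment = 13_p_x * v^13 * benefit = 0.961694 * 0.530321 * 61088 = 31155.31
NSP = 32849.6132


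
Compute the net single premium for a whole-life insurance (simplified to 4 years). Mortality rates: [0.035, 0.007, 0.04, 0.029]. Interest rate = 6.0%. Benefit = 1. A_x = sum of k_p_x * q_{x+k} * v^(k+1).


v = 0.943396
Year 0: k_p_x=1.0, q=0.035, term=0.033019
Year 1: k_p_x=0.965, q=0.007, term=0.006012
Year 2: k_p_x=0.958245, q=0.04, term=0.032182
Year 3: k_p_x=0.919915, q=0.029, term=0.021131
A_x = 0.0923


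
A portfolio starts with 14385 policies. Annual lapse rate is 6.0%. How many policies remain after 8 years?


remaining = initial * (1 - lapse)^years
= 14385 * (1 - 0.06)^8
= 14385 * 0.609569
= 8768.6492


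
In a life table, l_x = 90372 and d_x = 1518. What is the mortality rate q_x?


q_x = d_x / l_x
= 1518 / 90372
= 0.0168


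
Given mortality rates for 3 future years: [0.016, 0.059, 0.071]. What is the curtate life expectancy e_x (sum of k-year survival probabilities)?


e_x = sum_{k=1}^{n} k_p_x
k_p_x values:
  1_p_x = 0.984
  2_p_x = 0.925944
  3_p_x = 0.860202
e_x = 2.7701


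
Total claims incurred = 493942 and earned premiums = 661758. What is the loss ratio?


Loss ratio = claims / premiums
= 493942 / 661758
= 0.7464


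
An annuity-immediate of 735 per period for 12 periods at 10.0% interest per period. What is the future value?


FV = PMT * ((1+i)^n - 1) / i
= 735 * ((1.1)^12 - 1) / 0.1
= 735 * (3.138428 - 1) / 0.1
= 15717.4486


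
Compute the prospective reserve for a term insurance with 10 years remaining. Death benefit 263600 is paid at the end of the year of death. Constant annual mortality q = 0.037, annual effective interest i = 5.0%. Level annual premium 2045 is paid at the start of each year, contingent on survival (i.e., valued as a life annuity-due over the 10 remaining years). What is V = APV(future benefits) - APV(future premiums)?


v = 1/(1+i) = 0.952381
APV(future benefits) per unit = sum_{k=0}^{9} k_p_x * q * v^(k+1) = 0.246205
APV(future benefits) = 263600 * 0.246205 = 64899.6867
Life annuity-due factor ä_{x:10} = sum_{k=0}^{9} k_p_x * v^k = 6.986904
APV(future premiums) = 2045 * 6.986904 = 14288.2185
V = 64899.6867 - 14288.2185
= 50611.4682


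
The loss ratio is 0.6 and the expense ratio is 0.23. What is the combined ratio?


Combined ratio = loss ratio + expense ratio
= 0.6 + 0.23
= 0.83


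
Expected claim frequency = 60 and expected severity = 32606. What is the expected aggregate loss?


E[S] = E[N] * E[X]
= 60 * 32606
= 1.9564e+06


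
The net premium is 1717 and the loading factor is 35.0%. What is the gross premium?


Gross = net * (1 + loading)
= 1717 * (1 + 0.35)
= 1717 * 1.35
= 2317.95


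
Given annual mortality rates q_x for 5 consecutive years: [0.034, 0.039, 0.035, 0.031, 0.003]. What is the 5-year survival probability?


p_k = 1 - q_k for each year
Survival = product of (1 - q_k)
= 0.966 * 0.961 * 0.965 * 0.969 * 0.997
= 0.8655


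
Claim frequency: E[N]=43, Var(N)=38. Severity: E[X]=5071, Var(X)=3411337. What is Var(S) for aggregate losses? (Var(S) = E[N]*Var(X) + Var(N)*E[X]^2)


Var(S) = E[N]*Var(X) + Var(N)*E[X]^2
= 43*3411337 + 38*5071^2
= 146687491 + 977171558
= 1.1239e+09


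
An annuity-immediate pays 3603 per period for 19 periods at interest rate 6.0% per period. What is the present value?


PV = PMT * (1 - (1+i)^(-n)) / i
= 3603 * (1 - (1+0.06)^(-19)) / 0.06
= 3603 * (1 - 0.330513) / 0.06
= 3603 * 11.158116
= 40202.6937


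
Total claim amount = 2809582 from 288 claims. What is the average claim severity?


severity = total / number
= 2809582 / 288
= 9755.4931


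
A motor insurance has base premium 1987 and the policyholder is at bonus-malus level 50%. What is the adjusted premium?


adjusted = base * BM_level / 100
= 1987 * 50 / 100
= 1987 * 0.5
= 993.5


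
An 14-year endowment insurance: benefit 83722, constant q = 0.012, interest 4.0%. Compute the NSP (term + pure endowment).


Term component = 9898.3559
Pure endowment = 14_p_x * v^14 * benefit = 0.844495 * 0.577475 * 83722 = 40829.1246
NSP = 50727.4805


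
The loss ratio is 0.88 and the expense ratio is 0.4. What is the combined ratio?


Combined ratio = loss ratio + expense ratio
= 0.88 + 0.4
= 1.28


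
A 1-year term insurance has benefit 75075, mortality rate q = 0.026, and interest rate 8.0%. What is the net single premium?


NSP = benefit * q * v
v = 1/(1+i) = 0.925926
NSP = 75075 * 0.026 * 0.925926
= 1807.3611


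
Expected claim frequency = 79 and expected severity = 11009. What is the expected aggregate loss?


E[S] = E[N] * E[X]
= 79 * 11009
= 869711


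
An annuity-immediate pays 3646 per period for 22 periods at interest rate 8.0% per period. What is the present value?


PV = PMT * (1 - (1+i)^(-n)) / i
= 3646 * (1 - (1+0.08)^(-22)) / 0.08
= 3646 * (1 - 0.183941) / 0.08
= 3646 * 10.200744
= 37191.9114


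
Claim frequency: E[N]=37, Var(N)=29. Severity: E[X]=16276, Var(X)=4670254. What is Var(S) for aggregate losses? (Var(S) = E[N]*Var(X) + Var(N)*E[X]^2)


Var(S) = E[N]*Var(X) + Var(N)*E[X]^2
= 37*4670254 + 29*16276^2
= 172799398 + 7682337104
= 7.8551e+09


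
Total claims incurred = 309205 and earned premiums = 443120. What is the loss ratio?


Loss ratio = claims / premiums
= 309205 / 443120
= 0.6978


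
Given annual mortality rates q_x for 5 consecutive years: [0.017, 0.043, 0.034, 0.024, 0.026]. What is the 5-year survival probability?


p_k = 1 - q_k for each year
Survival = product of (1 - q_k)
= 0.983 * 0.957 * 0.966 * 0.976 * 0.974
= 0.8639


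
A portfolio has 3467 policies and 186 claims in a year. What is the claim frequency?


frequency = claims / policies
= 186 / 3467
= 0.0536


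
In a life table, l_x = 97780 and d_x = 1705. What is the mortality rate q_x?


q_x = d_x / l_x
= 1705 / 97780
= 0.0174


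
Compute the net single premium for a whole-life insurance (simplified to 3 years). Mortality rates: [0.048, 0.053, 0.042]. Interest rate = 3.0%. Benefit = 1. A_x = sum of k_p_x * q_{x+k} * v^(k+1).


v = 0.970874
Year 0: k_p_x=1.0, q=0.048, term=0.046602
Year 1: k_p_x=0.952, q=0.053, term=0.04756
Year 2: k_p_x=0.901544, q=0.042, term=0.034652
A_x = 0.1288


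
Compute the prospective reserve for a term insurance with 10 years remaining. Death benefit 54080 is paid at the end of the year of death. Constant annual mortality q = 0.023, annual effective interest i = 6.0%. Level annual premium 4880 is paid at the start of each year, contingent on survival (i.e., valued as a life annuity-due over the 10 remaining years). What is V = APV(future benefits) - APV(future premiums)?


v = 1/(1+i) = 0.943396
APV(future benefits) per unit = sum_{k=0}^{9} k_p_x * q * v^(k+1) = 0.154495
APV(future benefits) = 54080 * 0.154495 = 8355.1099
Life annuity-due factor ä_{x:10} = sum_{k=0}^{9} k_p_x * v^k = 7.120222
APV(future premiums) = 4880 * 7.120222 = 34746.6815
V = 8355.1099 - 34746.6815
= -26391.5716


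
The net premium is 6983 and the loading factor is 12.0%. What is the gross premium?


Gross = net * (1 + loading)
= 6983 * (1 + 0.12)
= 6983 * 1.12
= 7820.96


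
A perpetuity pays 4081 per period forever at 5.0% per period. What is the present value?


PV = PMT / i
= 4081 / 0.05
= 81620.0


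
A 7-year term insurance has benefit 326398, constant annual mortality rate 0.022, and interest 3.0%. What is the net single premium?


NSP = benefit * sum_{k=0}^{n-1} k_p_x * q * v^(k+1)
With constant q=0.022, v=0.970874
Sum = 0.128682
NSP = 326398 * 0.128682
= 42001.452


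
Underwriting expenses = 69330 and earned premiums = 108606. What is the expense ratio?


Expense ratio = expenses / premiums
= 69330 / 108606
= 0.6384


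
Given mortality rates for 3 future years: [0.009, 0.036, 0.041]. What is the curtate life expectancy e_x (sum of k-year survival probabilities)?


e_x = sum_{k=1}^{n} k_p_x
k_p_x values:
  1_p_x = 0.991
  2_p_x = 0.955324
  3_p_x = 0.916156
e_x = 2.8625


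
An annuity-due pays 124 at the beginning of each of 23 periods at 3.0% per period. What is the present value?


PV_due = PMT * (1-(1+i)^(-n))/i * (1+i)
PV_immediate = 2039.0074
PV_due = 2039.0074 * 1.03
= 2100.1777


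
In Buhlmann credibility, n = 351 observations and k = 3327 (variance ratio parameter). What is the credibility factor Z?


Z = n / (n + k)
= 351 / (351 + 3327)
= 351 / 3678
= 0.0954


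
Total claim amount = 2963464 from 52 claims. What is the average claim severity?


severity = total / number
= 2963464 / 52
= 56989.6923


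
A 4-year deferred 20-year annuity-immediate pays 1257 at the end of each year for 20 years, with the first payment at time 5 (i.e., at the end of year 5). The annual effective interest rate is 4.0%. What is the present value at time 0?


PV at time 4 of the 20-year annuity-immediate:
a_n = 1257 * (1-(1+0.04)^(-20))/0.04 = 17083.0402
Discount back 4 years to time 0:
PV = 17083.0402 * (1+0.04)^(-4)
= 17083.0402 * 0.854804
= 14602.6544


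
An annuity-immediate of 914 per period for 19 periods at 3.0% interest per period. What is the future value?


FV = PMT * ((1+i)^n - 1) / i
= 914 * ((1.03)^19 - 1) / 0.03
= 914 * (1.753506 - 1) / 0.03
= 22956.8178


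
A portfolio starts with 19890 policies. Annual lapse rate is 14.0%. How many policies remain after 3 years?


remaining = initial * (1 - lapse)^years
= 19890 * (1 - 0.14)^3
= 19890 * 0.636056
= 12651.1538


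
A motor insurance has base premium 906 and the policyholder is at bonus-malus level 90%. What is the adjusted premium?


adjusted = base * BM_level / 100
= 906 * 90 / 100
= 906 * 0.9
= 815.4


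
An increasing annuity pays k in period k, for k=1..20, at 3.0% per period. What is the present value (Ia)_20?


(Ia)_n = sum_{k=1}^{n} k * v^k, v = 1/(1+i)
v = 0.970874
Sum computed term by term:
(Ia)_20 = 141.6761


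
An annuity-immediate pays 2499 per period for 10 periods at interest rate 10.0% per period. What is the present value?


PV = PMT * (1 - (1+i)^(-n)) / i
= 2499 * (1 - (1+0.1)^(-10)) / 0.1
= 2499 * (1 - 0.385543) / 0.1
= 2499 * 6.144567
= 15355.2732


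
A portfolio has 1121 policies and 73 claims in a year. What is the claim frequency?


frequency = claims / policies
= 73 / 1121
= 0.0651


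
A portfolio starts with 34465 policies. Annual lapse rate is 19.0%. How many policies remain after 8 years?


remaining = initial * (1 - lapse)^years
= 34465 * (1 - 0.19)^8
= 34465 * 0.185302
= 6386.4341


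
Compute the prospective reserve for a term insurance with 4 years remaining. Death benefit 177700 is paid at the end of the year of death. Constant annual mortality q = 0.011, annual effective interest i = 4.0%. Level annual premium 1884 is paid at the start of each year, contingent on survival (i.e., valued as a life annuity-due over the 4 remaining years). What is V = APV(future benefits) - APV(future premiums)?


v = 1/(1+i) = 0.961538
APV(future benefits) per unit = sum_{k=0}^{3} k_p_x * q * v^(k+1) = 0.039296
APV(future benefits) = 177700 * 0.039296 = 6982.9221
Life annuity-due factor ä_{x:4} = sum_{k=0}^{3} k_p_x * v^k = 3.71527
APV(future premiums) = 1884 * 3.71527 = 6999.5694
V = 6982.9221 - 6999.5694
= -16.6473


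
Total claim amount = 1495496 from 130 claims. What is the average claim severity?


severity = total / number
= 1495496 / 130
= 11503.8154


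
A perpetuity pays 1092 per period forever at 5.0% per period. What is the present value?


PV = PMT / i
= 1092 / 0.05
= 21840.0


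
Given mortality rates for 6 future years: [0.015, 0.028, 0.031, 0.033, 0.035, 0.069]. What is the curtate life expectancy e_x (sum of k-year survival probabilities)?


e_x = sum_{k=1}^{n} k_p_x
k_p_x values:
  1_p_x = 0.985
  2_p_x = 0.95742
  3_p_x = 0.92774
  4_p_x = 0.897125
  5_p_x = 0.865725
  6_p_x = 0.80599
e_x = 5.439


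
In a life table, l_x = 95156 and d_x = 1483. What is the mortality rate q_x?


q_x = d_x / l_x
= 1483 / 95156
= 0.0156


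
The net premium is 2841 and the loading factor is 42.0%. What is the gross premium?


Gross = net * (1 + loading)
= 2841 * (1 + 0.42)
= 2841 * 1.42
= 4034.22


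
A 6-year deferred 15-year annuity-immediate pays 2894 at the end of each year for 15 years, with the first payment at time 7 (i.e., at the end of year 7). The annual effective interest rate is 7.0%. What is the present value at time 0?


PV at time 6 of the 15-year annuity-immediate:
a_n = 2894 * (1-(1+0.07)^(-15))/0.07 = 26358.3031
Discount back 6 years to time 0:
PV = 26358.3031 * (1+0.07)^(-6)
= 26358.3031 * 0.666342
= 17563.6503


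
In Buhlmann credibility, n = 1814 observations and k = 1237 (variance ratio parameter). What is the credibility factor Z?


Z = n / (n + k)
= 1814 / (1814 + 1237)
= 1814 / 3051
= 0.5946


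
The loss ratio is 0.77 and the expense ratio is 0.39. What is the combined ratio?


Combined ratio = loss ratio + expense ratio
= 0.77 + 0.39
= 1.16


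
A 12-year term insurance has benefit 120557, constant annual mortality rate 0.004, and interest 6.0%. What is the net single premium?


NSP = benefit * sum_{k=0}^{n-1} k_p_x * q * v^(k+1)
With constant q=0.004, v=0.943396
Sum = 0.032898
NSP = 120557 * 0.032898
= 3966.0789


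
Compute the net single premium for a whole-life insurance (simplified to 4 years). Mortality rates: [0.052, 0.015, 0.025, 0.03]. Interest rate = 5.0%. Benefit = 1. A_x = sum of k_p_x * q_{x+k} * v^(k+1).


v = 0.952381
Year 0: k_p_x=1.0, q=0.052, term=0.049524
Year 1: k_p_x=0.948, q=0.015, term=0.012898
Year 2: k_p_x=0.93378, q=0.025, term=0.020166
Year 3: k_p_x=0.910435, q=0.03, term=0.022471
A_x = 0.1051


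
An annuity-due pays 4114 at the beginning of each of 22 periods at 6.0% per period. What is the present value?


PV_due = PMT * (1-(1+i)^(-n))/i * (1+i)
PV_immediate = 49539.0672
PV_due = 49539.0672 * 1.06
= 52511.4112


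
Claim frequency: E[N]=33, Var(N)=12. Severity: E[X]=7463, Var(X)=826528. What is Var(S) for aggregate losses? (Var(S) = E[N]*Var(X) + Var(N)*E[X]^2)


Var(S) = E[N]*Var(X) + Var(N)*E[X]^2
= 33*826528 + 12*7463^2
= 27275424 + 668356428
= 6.9563e+08


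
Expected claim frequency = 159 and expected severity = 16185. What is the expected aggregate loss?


E[S] = E[N] * E[X]
= 159 * 16185
= 2.5734e+06


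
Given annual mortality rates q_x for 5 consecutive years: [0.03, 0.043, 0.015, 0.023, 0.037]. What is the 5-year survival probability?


p_k = 1 - q_k for each year
Survival = product of (1 - q_k)
= 0.97 * 0.957 * 0.985 * 0.977 * 0.963
= 0.8603


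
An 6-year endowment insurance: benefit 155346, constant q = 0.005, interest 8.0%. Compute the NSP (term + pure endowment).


Term component = 3550.1196
Pure endowment = 6_p_x * v^6 * benefit = 0.970373 * 0.63017 * 155346 = 94993.9675
NSP = 98544.087


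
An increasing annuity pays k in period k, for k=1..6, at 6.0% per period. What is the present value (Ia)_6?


(Ia)_n = sum_{k=1}^{n} k * v^k, v = 1/(1+i)
v = 0.943396
Sum computed term by term:
(Ia)_6 = 16.3767
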